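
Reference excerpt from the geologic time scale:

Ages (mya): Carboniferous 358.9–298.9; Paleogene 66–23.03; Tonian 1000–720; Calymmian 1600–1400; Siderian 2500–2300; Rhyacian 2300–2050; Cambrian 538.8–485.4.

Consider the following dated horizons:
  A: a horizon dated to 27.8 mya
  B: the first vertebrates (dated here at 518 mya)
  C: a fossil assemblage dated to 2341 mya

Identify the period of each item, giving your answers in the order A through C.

A — Paleogene; B — Cambrian; C — Siderian

Match each age against the start–end ranges in the excerpt: A = 27.8 Ma → Paleogene (66–23.03); B = 518 Ma → Cambrian (538.8–485.4); C = 2341 Ma → Siderian (2500–2300).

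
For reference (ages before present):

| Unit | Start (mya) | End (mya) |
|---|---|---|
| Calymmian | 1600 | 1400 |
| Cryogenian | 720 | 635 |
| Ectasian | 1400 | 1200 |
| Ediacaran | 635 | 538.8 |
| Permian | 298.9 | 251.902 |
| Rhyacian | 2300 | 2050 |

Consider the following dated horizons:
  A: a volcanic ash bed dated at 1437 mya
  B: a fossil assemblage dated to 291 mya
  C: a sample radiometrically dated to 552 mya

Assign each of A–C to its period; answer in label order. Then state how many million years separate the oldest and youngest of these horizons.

A: 1437 Ma lies in 1600–1400 Ma, so Calymmian.
B: 291 Ma lies in 298.9–251.902 Ma, so Permian.
C: 552 Ma lies in 635–538.8 Ma, so Ediacaran.
Oldest = 1437 Ma, youngest = 291 Ma → span 1146 Myr.

A — Calymmian; B — Permian; C — Ediacaran; span 1146 million years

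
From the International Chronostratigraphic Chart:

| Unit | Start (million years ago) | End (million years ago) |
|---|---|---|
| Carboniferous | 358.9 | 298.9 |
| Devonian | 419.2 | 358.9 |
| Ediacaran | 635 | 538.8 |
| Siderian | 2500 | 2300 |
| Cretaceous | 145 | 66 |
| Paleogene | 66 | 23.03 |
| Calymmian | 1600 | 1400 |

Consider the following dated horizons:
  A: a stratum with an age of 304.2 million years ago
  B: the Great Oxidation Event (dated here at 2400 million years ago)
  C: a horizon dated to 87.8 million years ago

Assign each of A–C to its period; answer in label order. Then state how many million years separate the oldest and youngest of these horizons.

A — Carboniferous; B — Siderian; C — Cretaceous; span 2312.2 million years

Match each age against the start–end ranges in the excerpt: A = 304.2 Ma → Carboniferous (358.9–298.9); B = 2400 Ma → Siderian (2500–2300); C = 87.8 Ma → Cretaceous (145–66).
The largest age is 2400 Ma and the smallest is 87.8 Ma; their difference is 2312.2 Myr.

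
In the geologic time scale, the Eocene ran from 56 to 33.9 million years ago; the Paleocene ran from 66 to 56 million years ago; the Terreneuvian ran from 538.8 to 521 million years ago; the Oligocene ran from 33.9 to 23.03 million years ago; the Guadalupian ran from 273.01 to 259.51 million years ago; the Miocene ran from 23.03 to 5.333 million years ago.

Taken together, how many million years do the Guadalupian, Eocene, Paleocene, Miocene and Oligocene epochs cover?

Each duration: Guadalupian = 13.5; Eocene = 22.1; Paleocene = 10; Miocene = 17.697; Oligocene = 10.87.
Sum: 13.5 + 22.1 + 10 + 17.697 + 10.87 = 74.167 Myr.

74.167 million years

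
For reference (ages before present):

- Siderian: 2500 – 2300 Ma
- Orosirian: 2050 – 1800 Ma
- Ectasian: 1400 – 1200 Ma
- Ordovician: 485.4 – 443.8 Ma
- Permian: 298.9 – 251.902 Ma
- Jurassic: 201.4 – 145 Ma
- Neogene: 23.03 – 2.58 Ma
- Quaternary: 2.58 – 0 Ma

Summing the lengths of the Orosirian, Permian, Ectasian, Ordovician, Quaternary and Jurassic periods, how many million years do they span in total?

Duration is start − end for each: (2050 − 1800) + (298.9 − 251.902) + (1400 − 1200) + (485.4 − 443.8) + (2.58 − 0) + (201.4 − 145).
That is 250 + 46.998 + 200 + 41.6 + 2.58 + 56.4, which totals 597.578 million years.

597.578 million years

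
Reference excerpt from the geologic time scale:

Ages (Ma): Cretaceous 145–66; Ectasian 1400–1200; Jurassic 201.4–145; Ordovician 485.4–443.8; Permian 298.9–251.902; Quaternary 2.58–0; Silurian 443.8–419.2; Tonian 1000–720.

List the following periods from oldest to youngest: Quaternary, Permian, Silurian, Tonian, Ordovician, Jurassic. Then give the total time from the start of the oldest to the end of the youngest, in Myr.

From the excerpt: Quaternary 2.58–0; Permian 298.9–251.902; Silurian 443.8–419.2; Tonian 1000–720; Ordovician 485.4–443.8; Jurassic 201.4–145 (Ma).
Larger Ma is earlier, so the oldest is Tonian and the youngest is Quaternary; oldest to youngest: Tonian, Ordovician, Silurian, Permian, Jurassic, Quaternary.
Oldest start 1000 minus youngest end 0 gives 1000 Myr overall.

Tonian → Ordovician → Silurian → Permian → Jurassic → Quaternary; total span 1000 Myr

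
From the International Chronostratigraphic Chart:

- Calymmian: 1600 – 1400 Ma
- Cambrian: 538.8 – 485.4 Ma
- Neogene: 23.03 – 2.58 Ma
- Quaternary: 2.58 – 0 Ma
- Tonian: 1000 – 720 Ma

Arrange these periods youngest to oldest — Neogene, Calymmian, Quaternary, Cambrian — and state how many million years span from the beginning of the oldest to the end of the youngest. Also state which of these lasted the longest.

Quaternary → Neogene → Cambrian → Calymmian; total span 1600 Myr; longest is Calymmian

Start ages (Ma): Calymmian 1600, Cambrian 538.8, Neogene 23.03, Quaternary 2.58.
Ordered youngest to oldest: Quaternary, Neogene, Cambrian, Calymmian.
Span = 1600 − 0 = 1600 Myr.
Durations: Cambrian 53.4, Calymmian 200, Quaternary 2.58, Neogene 20.45 → longest is Calymmian (200 Myr).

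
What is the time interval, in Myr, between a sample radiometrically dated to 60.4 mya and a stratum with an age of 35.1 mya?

60.4 − 35.1 = 25.3 million years.

25.3 million years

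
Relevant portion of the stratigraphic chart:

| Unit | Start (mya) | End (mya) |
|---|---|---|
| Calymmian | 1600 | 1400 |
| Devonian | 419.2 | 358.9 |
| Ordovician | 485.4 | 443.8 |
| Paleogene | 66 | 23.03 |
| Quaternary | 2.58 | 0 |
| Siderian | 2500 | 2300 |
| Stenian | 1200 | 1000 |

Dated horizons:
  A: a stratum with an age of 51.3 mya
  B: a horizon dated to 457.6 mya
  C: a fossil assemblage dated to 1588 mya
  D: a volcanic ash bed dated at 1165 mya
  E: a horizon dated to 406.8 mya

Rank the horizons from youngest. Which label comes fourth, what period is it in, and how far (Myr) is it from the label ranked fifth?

D, in the Stenian; 423 million years to C

Smaller Ma means younger, so youngest first: A 51.3 < E 406.8 < B 457.6 < D 1165 < C 1588.
Counting 4 along gives D (1165 Ma); the excerpt puts that inside the Stenian, 1200–1000 Ma.
Next in line is C (1588 Ma), and 1588 − 1165 = 423 Myr.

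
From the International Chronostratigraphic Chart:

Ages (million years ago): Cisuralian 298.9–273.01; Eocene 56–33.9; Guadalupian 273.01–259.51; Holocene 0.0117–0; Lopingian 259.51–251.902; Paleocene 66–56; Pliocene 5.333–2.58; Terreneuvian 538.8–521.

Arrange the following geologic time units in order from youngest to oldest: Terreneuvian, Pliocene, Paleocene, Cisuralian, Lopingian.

Sorting by start age (ascending Ma, since larger Ma = older): Pliocene began 5.333, Paleocene began 66, Lopingian began 259.51, Cisuralian began 298.9, Terreneuvian began 538.8.

Pliocene, Paleocene, Lopingian, Cisuralian, Terreneuvian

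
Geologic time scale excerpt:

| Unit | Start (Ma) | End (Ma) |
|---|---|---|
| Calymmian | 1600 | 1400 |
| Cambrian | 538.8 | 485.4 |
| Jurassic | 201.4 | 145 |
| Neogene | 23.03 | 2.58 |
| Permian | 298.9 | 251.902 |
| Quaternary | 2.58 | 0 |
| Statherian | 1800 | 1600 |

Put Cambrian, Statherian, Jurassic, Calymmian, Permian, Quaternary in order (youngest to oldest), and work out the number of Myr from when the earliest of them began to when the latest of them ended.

Quaternary → Jurassic → Permian → Cambrian → Calymmian → Statherian; total span 1800 Myr

Start ages (Ma): Statherian 1800, Calymmian 1600, Cambrian 538.8, Permian 298.9, Jurassic 201.4, Quaternary 2.58.
Ordered youngest to oldest: Quaternary, Jurassic, Permian, Cambrian, Calymmian, Statherian.
Span = 1800 − 0 = 1800 Myr.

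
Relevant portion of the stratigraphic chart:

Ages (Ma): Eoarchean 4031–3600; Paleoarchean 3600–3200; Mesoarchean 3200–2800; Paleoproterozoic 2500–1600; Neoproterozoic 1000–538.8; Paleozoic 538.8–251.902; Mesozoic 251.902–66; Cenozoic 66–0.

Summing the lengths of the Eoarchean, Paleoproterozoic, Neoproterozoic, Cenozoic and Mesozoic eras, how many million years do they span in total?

2044.102 million years

Duration is start − end for each: (4031 − 3600) + (2500 − 1600) + (1000 − 538.8) + (66 − 0) + (251.902 − 66).
That is 431 + 900 + 461.2 + 66 + 185.902, which totals 2044.102 million years.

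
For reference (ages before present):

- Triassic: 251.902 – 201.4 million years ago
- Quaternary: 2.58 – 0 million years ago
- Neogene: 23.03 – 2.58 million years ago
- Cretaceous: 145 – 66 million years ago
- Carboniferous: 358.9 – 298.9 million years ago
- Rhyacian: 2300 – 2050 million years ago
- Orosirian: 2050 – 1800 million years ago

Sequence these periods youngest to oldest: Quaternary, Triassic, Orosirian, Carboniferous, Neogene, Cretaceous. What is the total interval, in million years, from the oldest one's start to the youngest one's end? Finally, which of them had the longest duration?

Quaternary → Neogene → Cretaceous → Triassic → Carboniferous → Orosirian; total span 2050 Myr; longest is Orosirian

Start ages (Ma): Orosirian 2050, Carboniferous 358.9, Triassic 251.902, Cretaceous 145, Neogene 23.03, Quaternary 2.58.
Ordered youngest to oldest: Quaternary, Neogene, Cretaceous, Triassic, Carboniferous, Orosirian.
Span = 2050 − 0 = 2050 Myr.
Durations: Cretaceous 79, Carboniferous 60, Triassic 50.502, Neogene 20.45, Orosirian 250, Quaternary 2.58 → longest is Orosirian (250 Myr).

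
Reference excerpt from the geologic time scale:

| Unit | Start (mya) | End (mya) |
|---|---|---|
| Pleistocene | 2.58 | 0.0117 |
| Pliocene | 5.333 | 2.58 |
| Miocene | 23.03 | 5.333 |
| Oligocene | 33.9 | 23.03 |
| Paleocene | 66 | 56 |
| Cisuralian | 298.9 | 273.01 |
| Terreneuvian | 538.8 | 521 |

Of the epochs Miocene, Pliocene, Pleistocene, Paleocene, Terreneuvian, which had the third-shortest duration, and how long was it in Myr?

Durations: Miocene 17.697; Pliocene 2.753; Pleistocene 2.5683; Paleocene 10; Terreneuvian 17.8 Myr.
Sorted shortest-first: Pleistocene (2.5683), Pliocene (2.753), Paleocene (10), Miocene (17.697), Terreneuvian (17.8).
The third shortest is Paleocene at 10 Myr.

Paleocene, 10 million years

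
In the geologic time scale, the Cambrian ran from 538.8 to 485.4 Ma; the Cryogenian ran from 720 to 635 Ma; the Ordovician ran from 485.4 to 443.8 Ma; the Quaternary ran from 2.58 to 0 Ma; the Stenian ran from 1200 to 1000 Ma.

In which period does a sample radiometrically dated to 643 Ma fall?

Cryogenian

643 Ma lies between 720 and 635 Ma, so it falls in the Cryogenian.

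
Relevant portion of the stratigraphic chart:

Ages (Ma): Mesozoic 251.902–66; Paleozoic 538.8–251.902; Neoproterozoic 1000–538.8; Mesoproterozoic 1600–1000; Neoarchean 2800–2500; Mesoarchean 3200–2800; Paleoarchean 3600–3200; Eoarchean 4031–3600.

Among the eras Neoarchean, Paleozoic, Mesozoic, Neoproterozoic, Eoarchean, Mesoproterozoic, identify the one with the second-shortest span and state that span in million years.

Durations: Neoarchean 300; Paleozoic 286.898; Mesozoic 185.902; Neoproterozoic 461.2; Eoarchean 431; Mesoproterozoic 600 Myr.
Sorted shortest-first: Mesozoic (185.902), Paleozoic (286.898), Neoarchean (300), Eoarchean (431), Neoproterozoic (461.2), Mesoproterozoic (600).
The second shortest is Paleozoic at 286.898 Myr.

Paleozoic, 286.898 million years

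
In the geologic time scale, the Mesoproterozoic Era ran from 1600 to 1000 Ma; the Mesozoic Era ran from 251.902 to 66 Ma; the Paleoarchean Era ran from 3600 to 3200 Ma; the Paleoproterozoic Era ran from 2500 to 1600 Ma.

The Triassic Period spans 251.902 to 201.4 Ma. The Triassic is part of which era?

The Triassic (251.902–201.4 Ma) lies entirely within 251.902–66 Ma, the Mesozoic Era.

Mesozoic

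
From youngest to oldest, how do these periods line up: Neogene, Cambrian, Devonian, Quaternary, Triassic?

Quaternary → Neogene → Triassic → Devonian → Cambrian

Era membership (oldest first within each) — Paleozoic: Cambrian, Devonian; Mesozoic: Triassic; Cenozoic: Neogene, Quaternary. Paleozoic precedes Mesozoic, which precedes Cenozoic. Concatenating the groups in that era order and then reversing gives youngest to oldest.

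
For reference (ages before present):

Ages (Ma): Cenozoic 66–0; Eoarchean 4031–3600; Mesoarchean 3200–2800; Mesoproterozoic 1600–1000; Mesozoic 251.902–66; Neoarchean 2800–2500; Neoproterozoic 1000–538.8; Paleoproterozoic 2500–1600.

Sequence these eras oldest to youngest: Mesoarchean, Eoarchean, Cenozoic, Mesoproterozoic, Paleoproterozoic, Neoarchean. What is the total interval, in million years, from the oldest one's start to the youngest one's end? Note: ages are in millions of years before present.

Eoarchean, Mesoarchean, Neoarchean, Paleoproterozoic, Mesoproterozoic, Cenozoic; total span 4031 Myr

Start ages (Ma): Eoarchean 4031, Mesoarchean 3200, Neoarchean 2800, Paleoproterozoic 2500, Mesoproterozoic 1600, Cenozoic 66.
Ordered oldest to youngest: Eoarchean, Mesoarchean, Neoarchean, Paleoproterozoic, Mesoproterozoic, Cenozoic.
Span = 4031 − 0 = 4031 Myr.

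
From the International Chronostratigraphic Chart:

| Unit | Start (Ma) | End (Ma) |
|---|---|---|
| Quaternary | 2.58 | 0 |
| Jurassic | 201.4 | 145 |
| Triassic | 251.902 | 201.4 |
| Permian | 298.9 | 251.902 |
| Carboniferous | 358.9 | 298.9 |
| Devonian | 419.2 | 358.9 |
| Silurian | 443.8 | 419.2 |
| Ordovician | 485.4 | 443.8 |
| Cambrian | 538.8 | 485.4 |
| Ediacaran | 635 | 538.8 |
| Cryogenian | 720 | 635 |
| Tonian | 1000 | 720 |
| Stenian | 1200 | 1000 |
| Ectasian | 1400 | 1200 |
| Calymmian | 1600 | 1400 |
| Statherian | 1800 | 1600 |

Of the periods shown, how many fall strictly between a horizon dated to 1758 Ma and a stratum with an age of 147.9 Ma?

1758 Ma sits inside the Statherian (1800–1600) and 147.9 Ma inside the Jurassic (201.4–145); neither of those is wholly between the two dates.
The listed periods lying completely between them are Calymmian, Ectasian, Stenian, Tonian, Cryogenian, Ediacaran, Cambrian, Ordovician, Silurian, Devonian, Carboniferous, Permian, Triassic — 13 in all.

13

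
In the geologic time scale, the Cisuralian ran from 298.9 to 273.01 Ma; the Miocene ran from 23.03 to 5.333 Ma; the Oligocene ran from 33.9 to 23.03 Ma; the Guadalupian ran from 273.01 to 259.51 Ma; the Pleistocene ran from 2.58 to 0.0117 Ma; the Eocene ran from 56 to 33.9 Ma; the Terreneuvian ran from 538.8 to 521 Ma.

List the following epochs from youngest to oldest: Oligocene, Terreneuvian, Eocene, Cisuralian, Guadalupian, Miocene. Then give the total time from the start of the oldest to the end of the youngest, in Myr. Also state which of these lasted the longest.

Miocene → Oligocene → Eocene → Guadalupian → Cisuralian → Terreneuvian; total span 533.467 Myr; longest is Cisuralian

From the excerpt: Oligocene 33.9–23.03; Terreneuvian 538.8–521; Eocene 56–33.9; Cisuralian 298.9–273.01; Guadalupian 273.01–259.51; Miocene 23.03–5.333 (Ma).
Larger Ma is earlier, so the oldest is Terreneuvian and the youngest is Miocene; youngest to oldest: Miocene, Oligocene, Eocene, Guadalupian, Cisuralian, Terreneuvian.
Oldest start 538.8 minus youngest end 5.333 gives 533.467 Myr overall.
Individual lengths (start − end): Guadalupian 13.5; Eocene 22.1; Terreneuvian 17.8; Oligocene 10.87; Cisuralian 25.89; Miocene 17.697. The largest is Cisuralian at 25.89 Myr.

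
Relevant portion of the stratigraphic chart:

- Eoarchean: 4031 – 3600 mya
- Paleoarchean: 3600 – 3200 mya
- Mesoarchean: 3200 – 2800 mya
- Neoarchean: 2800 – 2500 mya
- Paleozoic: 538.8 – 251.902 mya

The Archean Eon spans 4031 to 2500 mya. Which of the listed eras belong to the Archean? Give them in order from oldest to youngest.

Eoarchean, Paleoarchean, Mesoarchean, Neoarchean

Eras with both bounds inside 4031–2500 Ma: Eoarchean (4031–3600), Paleoarchean (3600–3200), Mesoarchean (3200–2800), Neoarchean (2800–2500).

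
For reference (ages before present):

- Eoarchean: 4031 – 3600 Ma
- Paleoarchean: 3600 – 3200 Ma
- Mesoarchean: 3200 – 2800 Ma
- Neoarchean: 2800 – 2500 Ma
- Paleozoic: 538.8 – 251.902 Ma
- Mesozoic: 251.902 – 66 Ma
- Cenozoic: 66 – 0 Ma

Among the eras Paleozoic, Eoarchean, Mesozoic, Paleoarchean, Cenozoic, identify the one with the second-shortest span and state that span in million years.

Durations: Paleozoic 286.898; Eoarchean 431; Mesozoic 185.902; Paleoarchean 400; Cenozoic 66 Myr.
Sorted shortest-first: Cenozoic (66), Mesozoic (185.902), Paleozoic (286.898), Paleoarchean (400), Eoarchean (431).
The second shortest is Mesozoic at 185.902 Myr.

Mesozoic, 185.902 million years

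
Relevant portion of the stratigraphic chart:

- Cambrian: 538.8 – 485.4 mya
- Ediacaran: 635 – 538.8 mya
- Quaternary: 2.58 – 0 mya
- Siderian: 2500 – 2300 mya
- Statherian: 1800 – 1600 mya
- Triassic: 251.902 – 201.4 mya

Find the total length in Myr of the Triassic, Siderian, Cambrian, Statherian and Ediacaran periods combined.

Duration is start − end for each: (251.902 − 201.4) + (2500 − 2300) + (538.8 − 485.4) + (1800 − 1600) + (635 − 538.8).
That is 50.502 + 200 + 53.4 + 200 + 96.2, which totals 600.102 million years.

600.102 million years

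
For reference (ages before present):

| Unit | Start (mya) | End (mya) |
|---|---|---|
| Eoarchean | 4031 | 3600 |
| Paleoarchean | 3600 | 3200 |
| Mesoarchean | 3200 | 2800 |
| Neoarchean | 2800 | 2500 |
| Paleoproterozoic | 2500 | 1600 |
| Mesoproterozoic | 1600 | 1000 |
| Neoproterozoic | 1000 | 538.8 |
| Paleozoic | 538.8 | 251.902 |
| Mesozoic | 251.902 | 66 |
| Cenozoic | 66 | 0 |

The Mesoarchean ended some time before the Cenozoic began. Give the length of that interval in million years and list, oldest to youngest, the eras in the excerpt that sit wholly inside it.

The Mesoarchean closes at 2800 Ma and the Cenozoic opens at 66 Ma, so the interval is 2800 − 66 = 2734 Myr.
An era fits inside if it starts at or after 2800 Ma and ends at or before 66 Ma; oldest first that gives Neoarchean, Paleoproterozoic, Mesoproterozoic, Neoproterozoic, Paleozoic, Mesozoic.

2734 million years; Neoarchean, Paleoproterozoic, Mesoproterozoic, Neoproterozoic, Paleozoic, Mesozoic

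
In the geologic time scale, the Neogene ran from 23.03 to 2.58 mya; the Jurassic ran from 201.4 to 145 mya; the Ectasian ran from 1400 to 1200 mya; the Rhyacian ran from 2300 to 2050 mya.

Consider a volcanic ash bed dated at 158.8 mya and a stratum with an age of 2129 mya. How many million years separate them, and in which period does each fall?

1970.2 million years apart; the first in the Jurassic, the second in the Rhyacian

Elapsed time: 2129 − 158.8 = 1970.2 Myr.
158.8 Ma lies within 201.4–145 Ma: Jurassic.
2129 Ma lies within 2300–2050 Ma: Rhyacian.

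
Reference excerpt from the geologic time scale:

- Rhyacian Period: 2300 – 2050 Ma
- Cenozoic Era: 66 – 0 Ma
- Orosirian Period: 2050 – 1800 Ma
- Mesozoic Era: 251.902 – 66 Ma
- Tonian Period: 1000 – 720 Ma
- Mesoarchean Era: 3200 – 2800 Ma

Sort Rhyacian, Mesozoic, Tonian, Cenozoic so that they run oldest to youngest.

Rhyacian, Tonian, Mesozoic, Cenozoic

Sorting by start age (descending Ma, since larger Ma = older): Rhyacian began 2300, Tonian began 1000, Mesozoic began 251.902, Cenozoic began 66.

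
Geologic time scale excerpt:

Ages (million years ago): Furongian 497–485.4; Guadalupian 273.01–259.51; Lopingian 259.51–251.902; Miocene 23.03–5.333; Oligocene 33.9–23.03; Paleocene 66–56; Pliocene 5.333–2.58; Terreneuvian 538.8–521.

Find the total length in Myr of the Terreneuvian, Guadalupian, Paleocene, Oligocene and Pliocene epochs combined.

54.923 million years

Duration is start − end for each: (538.8 − 521) + (273.01 − 259.51) + (66 − 56) + (33.9 − 23.03) + (5.333 − 2.58).
That is 17.8 + 13.5 + 10 + 10.87 + 2.753, which totals 54.923 million years.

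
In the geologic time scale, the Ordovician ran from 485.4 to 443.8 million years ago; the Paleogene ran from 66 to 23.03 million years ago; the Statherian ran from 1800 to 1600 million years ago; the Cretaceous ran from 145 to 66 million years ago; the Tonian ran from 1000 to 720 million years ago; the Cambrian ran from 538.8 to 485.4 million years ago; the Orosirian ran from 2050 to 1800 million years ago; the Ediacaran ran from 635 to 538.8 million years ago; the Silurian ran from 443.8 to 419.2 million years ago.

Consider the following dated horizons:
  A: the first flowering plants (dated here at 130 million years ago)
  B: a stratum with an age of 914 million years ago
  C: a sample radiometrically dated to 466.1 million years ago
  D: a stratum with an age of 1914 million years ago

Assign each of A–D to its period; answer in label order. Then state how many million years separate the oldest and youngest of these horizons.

A — Cretaceous; B — Tonian; C — Ordovician; D — Orosirian; span 1784 million years

Match each age against the start–end ranges in the excerpt: A = 130 Ma → Cretaceous (145–66); B = 914 Ma → Tonian (1000–720); C = 466.1 Ma → Ordovician (485.4–443.8); D = 1914 Ma → Orosirian (2050–1800).
The largest age is 1914 Ma and the smallest is 130 Ma; their difference is 1784 Myr.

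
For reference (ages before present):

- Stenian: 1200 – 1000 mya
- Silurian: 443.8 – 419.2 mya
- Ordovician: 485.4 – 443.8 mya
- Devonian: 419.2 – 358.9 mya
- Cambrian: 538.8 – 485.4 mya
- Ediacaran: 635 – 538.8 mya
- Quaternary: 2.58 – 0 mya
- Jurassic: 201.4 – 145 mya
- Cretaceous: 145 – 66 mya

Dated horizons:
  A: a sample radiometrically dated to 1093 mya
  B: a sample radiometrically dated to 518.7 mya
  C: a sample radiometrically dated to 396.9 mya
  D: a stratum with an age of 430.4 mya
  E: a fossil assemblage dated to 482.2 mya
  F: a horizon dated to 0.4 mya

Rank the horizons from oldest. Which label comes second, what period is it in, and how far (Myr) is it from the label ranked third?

B, in the Cambrian; 36.5 million years to E

Sorted oldest-first by Ma: A (1093), B (518.7), E (482.2), D (430.4), C (396.9), F (0.4).
The second oldest is B at 518.7 Ma, which lies in 538.8–485.4 Ma: the Cambrian.
The third oldest is E at 482.2 Ma; separation = |518.7 − 482.2| = 36.5 Myr.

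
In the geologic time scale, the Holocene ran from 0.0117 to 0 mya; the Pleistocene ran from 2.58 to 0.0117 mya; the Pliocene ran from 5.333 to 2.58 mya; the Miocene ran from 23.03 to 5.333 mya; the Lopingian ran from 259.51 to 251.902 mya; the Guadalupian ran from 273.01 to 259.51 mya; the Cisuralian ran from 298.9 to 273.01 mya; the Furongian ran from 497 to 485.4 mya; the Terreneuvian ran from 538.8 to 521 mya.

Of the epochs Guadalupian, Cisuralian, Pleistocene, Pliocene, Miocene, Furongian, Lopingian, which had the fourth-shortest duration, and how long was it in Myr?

Furongian, 11.6 million years

Durations: Guadalupian 13.5; Cisuralian 25.89; Pleistocene 2.5683; Pliocene 2.753; Miocene 17.697; Furongian 11.6; Lopingian 7.608 Myr.
Sorted shortest-first: Pleistocene (2.5683), Pliocene (2.753), Lopingian (7.608), Furongian (11.6), Guadalupian (13.5), Miocene (17.697), Cisuralian (25.89).
The fourth shortest is Furongian at 11.6 Myr.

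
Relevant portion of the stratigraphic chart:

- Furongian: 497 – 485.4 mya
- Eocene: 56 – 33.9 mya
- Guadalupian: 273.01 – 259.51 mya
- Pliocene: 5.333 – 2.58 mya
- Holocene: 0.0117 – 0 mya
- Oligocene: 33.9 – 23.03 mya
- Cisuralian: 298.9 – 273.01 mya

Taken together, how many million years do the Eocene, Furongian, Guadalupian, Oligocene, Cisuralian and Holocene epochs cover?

Duration is start − end for each: (56 − 33.9) + (497 − 485.4) + (273.01 − 259.51) + (33.9 − 23.03) + (298.9 − 273.01) + (0.0117 − 0).
That is 22.1 + 11.6 + 13.5 + 10.87 + 25.89 + 0.0117, which totals 83.9717 million years.

83.9717 million years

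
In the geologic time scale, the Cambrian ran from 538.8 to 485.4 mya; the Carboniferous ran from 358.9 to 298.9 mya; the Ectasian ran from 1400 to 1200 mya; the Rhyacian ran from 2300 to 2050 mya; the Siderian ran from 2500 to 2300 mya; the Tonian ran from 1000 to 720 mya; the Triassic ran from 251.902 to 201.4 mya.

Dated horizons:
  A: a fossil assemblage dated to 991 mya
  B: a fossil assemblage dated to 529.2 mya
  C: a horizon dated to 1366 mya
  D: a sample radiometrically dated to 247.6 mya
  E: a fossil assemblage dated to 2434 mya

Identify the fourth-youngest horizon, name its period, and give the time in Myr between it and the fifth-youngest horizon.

Smaller Ma means younger, so youngest first: D 247.6 < B 529.2 < A 991 < C 1366 < E 2434.
Counting 4 along gives C (1366 Ma); the excerpt puts that inside the Ectasian, 1400–1200 Ma.
Next in line is E (2434 Ma), and 2434 − 1366 = 1068 Myr.

C, in the Ectasian; 1068 million years to E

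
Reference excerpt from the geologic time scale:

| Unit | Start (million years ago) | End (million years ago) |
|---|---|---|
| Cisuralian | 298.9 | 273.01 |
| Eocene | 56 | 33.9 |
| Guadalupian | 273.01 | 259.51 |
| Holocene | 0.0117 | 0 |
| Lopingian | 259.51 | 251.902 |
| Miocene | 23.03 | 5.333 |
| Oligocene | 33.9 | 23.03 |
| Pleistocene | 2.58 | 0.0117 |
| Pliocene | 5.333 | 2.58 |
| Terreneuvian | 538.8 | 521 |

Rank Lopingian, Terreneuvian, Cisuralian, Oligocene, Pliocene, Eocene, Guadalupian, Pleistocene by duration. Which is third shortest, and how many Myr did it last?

Lopingian, 7.608 million years

Durations: Lopingian 7.608; Terreneuvian 17.8; Cisuralian 25.89; Oligocene 10.87; Pliocene 2.753; Eocene 22.1; Guadalupian 13.5; Pleistocene 2.5683 Myr.
Sorted shortest-first: Pleistocene (2.5683), Pliocene (2.753), Lopingian (7.608), Oligocene (10.87), Guadalupian (13.5), Terreneuvian (17.8), Eocene (22.1), Cisuralian (25.89).
The third shortest is Lopingian at 7.608 Myr.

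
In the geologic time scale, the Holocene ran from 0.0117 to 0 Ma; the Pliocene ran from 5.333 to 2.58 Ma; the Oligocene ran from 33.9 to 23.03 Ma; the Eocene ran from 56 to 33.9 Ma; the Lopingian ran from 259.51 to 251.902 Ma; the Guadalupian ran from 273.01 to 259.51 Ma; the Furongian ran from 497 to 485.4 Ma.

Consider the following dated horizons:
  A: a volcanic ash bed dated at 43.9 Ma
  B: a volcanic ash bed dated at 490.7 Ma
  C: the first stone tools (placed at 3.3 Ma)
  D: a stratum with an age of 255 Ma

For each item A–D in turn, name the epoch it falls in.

Match each age against the start–end ranges in the excerpt: A = 43.9 Ma → Eocene (56–33.9); B = 490.7 Ma → Furongian (497–485.4); C = 3.3 Ma → Pliocene (5.333–2.58); D = 255 Ma → Lopingian (259.51–251.902).

A — Eocene; B — Furongian; C — Pliocene; D — Lopingian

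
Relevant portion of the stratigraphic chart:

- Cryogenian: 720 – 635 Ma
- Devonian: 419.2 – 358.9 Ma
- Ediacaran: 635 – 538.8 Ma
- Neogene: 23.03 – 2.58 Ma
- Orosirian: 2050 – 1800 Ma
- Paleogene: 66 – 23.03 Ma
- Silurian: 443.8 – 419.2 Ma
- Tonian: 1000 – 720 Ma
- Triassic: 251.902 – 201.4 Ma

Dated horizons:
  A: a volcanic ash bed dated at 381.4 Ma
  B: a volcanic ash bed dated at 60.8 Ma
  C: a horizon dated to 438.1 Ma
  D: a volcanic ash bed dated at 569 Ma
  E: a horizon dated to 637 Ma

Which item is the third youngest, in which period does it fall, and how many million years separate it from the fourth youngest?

Sorted youngest-first by Ma: B (60.8), A (381.4), C (438.1), D (569), E (637).
The third youngest is C at 438.1 Ma, which lies in 443.8–419.2 Ma: the Silurian.
The fourth youngest is D at 569 Ma; separation = |438.1 − 569| = 130.9 Myr.

C, in the Silurian; 130.9 million years to D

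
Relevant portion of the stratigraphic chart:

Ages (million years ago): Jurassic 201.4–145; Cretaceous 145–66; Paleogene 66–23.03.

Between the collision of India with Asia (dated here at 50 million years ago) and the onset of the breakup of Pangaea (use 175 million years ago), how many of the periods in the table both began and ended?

1

The older date is 175 Ma and the younger is 50 Ma.
Periods with start < 175 and end > 50 Ma: Cretaceous (145–66).
That is 1 complete period.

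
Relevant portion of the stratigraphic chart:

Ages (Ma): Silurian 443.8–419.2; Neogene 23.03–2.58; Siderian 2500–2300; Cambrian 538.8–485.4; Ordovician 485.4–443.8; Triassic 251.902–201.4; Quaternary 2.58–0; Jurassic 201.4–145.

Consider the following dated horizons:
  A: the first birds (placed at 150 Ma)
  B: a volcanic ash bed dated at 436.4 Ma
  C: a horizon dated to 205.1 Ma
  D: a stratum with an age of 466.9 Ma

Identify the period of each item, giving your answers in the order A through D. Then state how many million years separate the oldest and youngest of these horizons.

A — Jurassic; B — Silurian; C — Triassic; D — Ordovician; span 316.9 million years

A: 150 Ma lies in 201.4–145 Ma, so Jurassic.
B: 436.4 Ma lies in 443.8–419.2 Ma, so Silurian.
C: 205.1 Ma lies in 251.902–201.4 Ma, so Triassic.
D: 466.9 Ma lies in 485.4–443.8 Ma, so Ordovician.
Oldest = 466.9 Ma, youngest = 150 Ma → span 316.9 Myr.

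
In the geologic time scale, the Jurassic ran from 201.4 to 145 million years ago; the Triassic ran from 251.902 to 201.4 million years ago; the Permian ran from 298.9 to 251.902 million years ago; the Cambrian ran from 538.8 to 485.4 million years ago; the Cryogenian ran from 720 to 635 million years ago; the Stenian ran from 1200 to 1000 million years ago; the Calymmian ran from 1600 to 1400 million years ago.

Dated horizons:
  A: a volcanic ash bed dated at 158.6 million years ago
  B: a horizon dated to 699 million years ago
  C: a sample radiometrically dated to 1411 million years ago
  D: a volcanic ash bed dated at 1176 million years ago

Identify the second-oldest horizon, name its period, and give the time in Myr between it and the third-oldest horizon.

Larger Ma means older, so oldest first: C 1411 > D 1176 > B 699 > A 158.6.
Counting 2 along gives D (1176 Ma); the excerpt puts that inside the Stenian, 1200–1000 Ma.
Next in line is B (699 Ma), and 1176 − 699 = 477 Myr.

D, in the Stenian; 477 million years to B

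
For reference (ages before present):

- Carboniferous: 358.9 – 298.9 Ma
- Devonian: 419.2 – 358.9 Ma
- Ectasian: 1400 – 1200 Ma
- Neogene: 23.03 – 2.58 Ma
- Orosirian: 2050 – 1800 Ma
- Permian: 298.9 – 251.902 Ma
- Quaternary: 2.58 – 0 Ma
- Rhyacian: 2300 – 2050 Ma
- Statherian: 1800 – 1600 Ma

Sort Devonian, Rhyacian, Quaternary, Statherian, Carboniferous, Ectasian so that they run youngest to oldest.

Quaternary → Carboniferous → Devonian → Ectasian → Statherian → Rhyacian

Sorting by start age (ascending Ma, since larger Ma = older): Quaternary began 2.58, Carboniferous began 358.9, Devonian began 419.2, Ectasian began 1400, Statherian began 1800, Rhyacian began 2300.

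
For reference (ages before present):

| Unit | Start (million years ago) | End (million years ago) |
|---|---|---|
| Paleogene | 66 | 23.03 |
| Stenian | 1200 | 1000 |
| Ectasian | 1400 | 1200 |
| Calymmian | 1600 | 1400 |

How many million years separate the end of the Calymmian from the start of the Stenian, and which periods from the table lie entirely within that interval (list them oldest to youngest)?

End of Calymmian = 1400 Ma; start of Stenian = 1200 Ma.
Gap = 1400 − 1200 = 200 Myr.
Periods wholly inside 1400–1200 Ma: Ectasian (1400–1200).

200 million years; Ectasian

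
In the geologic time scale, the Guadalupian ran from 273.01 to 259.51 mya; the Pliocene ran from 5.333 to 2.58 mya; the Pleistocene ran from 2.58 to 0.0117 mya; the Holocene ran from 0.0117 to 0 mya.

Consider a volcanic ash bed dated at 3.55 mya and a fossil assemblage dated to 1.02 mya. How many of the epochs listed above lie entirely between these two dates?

Checking each listed span, none has both start < 3.55 Ma and end > 1.02 Ma — every epoch straddles one of the two dates or lies outside them — so the count is 0.

0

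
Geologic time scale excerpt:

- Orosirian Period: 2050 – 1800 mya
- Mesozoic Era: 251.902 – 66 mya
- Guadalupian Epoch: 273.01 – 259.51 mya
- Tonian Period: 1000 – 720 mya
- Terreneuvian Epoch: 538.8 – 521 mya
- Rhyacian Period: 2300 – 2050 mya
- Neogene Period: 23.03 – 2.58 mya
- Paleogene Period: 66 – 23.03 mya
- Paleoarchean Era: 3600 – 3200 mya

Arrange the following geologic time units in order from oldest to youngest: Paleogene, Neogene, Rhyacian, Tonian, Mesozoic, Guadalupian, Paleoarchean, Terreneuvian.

The oldest of these is Paleoarchean (starts 3600 Ma) and the youngest is Neogene (ends 2.58 Ma).
In between, by decreasing start age: Rhyacian (2300), Tonian (1000), Terreneuvian (538.8), Guadalupian (273.01), Mesozoic (251.902), Paleogene (66).

Paleoarchean → Rhyacian → Tonian → Terreneuvian → Guadalupian → Mesozoic → Paleogene → Neogene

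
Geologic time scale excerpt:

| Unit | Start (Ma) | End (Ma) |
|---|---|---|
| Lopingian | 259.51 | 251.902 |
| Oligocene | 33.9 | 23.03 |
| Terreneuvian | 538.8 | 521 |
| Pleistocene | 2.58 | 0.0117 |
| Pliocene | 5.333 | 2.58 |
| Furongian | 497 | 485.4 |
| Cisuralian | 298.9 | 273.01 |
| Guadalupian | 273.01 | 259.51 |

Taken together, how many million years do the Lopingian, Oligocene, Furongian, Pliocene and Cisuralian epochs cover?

Each duration: Lopingian = 7.608; Oligocene = 10.87; Furongian = 11.6; Pliocene = 2.753; Cisuralian = 25.89.
Sum: 7.608 + 10.87 + 11.6 + 2.753 + 25.89 = 58.721 Myr.

58.721 million years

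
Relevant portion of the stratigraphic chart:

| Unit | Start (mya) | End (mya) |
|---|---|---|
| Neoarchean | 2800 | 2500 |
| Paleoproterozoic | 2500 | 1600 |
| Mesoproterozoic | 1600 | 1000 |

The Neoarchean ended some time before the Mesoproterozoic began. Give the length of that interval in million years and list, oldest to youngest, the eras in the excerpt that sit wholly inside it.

900 million years; Paleoproterozoic

The Neoarchean closes at 2500 Ma and the Mesoproterozoic opens at 1600 Ma, so the interval is 2500 − 1600 = 900 Myr.
An era fits inside if it starts at or after 2500 Ma and ends at or before 1600 Ma; oldest first that gives Paleoproterozoic.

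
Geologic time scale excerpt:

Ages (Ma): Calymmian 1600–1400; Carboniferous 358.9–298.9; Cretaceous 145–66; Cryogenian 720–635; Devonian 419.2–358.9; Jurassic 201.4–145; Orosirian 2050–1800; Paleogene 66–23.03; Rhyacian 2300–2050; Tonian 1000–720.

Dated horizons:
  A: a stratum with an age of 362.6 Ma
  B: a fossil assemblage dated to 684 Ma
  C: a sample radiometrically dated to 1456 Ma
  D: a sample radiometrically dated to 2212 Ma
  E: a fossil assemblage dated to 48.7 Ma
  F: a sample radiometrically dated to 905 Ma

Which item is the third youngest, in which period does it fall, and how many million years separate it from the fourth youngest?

B, in the Cryogenian; 221 million years to F

Smaller Ma means younger, so youngest first: E 48.7 < A 362.6 < B 684 < F 905 < C 1456 < D 2212.
Counting 3 along gives B (684 Ma); the excerpt puts that inside the Cryogenian, 720–635 Ma.
Next in line is F (905 Ma), and 905 − 684 = 221 Myr.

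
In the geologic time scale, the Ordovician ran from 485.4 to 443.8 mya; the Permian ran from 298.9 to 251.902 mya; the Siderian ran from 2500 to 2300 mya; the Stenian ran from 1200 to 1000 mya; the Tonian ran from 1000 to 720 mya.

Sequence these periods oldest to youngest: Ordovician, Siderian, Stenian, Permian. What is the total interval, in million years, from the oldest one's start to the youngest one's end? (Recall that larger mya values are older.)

From the excerpt: Ordovician 485.4–443.8; Siderian 2500–2300; Stenian 1200–1000; Permian 298.9–251.902 (Ma).
Larger Ma is earlier, so the oldest is Siderian and the youngest is Permian; oldest to youngest: Siderian, Stenian, Ordovician, Permian.
Oldest start 2500 minus youngest end 251.902 gives 2248.098 Myr overall.

Siderian → Stenian → Ordovician → Permian; total span 2248.098 Myr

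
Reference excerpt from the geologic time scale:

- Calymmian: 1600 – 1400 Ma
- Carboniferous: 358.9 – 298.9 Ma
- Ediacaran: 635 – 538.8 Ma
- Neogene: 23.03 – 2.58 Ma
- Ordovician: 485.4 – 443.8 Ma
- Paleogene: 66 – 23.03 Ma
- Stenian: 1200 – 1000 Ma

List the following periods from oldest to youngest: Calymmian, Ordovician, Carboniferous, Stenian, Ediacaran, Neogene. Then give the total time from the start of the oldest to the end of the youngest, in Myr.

Calymmian, Stenian, Ediacaran, Ordovician, Carboniferous, Neogene; total span 1597.42 Myr

From the excerpt: Calymmian 1600–1400; Ordovician 485.4–443.8; Carboniferous 358.9–298.9; Stenian 1200–1000; Ediacaran 635–538.8; Neogene 23.03–2.58 (Ma).
Larger Ma is earlier, so the oldest is Calymmian and the youngest is Neogene; oldest to youngest: Calymmian, Stenian, Ediacaran, Ordovician, Carboniferous, Neogene.
Oldest start 1600 minus youngest end 2.58 gives 1597.42 Myr overall.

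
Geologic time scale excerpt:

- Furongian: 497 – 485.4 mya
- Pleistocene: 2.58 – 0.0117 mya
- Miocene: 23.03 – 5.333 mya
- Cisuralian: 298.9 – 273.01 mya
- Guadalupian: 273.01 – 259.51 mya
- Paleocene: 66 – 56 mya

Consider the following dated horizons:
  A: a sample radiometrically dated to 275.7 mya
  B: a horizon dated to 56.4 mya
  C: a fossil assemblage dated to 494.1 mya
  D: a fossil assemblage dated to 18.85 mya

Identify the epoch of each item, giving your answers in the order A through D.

Match each age against the start–end ranges in the excerpt: A = 275.7 Ma → Cisuralian (298.9–273.01); B = 56.4 Ma → Paleocene (66–56); C = 494.1 Ma → Furongian (497–485.4); D = 18.85 Ma → Miocene (23.03–5.333).

A — Cisuralian; B — Paleocene; C — Furongian; D — Miocene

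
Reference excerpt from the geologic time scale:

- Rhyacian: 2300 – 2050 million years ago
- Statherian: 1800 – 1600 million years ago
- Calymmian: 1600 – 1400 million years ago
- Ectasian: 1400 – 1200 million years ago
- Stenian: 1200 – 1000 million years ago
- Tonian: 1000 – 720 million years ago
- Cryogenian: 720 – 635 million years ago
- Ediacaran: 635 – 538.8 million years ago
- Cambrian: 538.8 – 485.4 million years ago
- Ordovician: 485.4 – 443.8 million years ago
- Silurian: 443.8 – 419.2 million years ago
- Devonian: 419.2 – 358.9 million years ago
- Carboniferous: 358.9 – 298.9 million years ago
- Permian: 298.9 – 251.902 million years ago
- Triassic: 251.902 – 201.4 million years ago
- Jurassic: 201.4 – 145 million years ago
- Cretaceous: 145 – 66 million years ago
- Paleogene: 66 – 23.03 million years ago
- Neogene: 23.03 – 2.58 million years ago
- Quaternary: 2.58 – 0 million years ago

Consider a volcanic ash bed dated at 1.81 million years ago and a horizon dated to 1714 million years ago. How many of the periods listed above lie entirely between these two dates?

The older date is 1714 Ma and the younger is 1.81 Ma.
Periods with start < 1714 and end > 1.81 Ma: Calymmian (1600–1400), Ectasian (1400–1200), Stenian (1200–1000), Tonian (1000–720), Cryogenian (720–635), Ediacaran (635–538.8), Cambrian (538.8–485.4), Ordovician (485.4–443.8), Silurian (443.8–419.2), Devonian (419.2–358.9), Carboniferous (358.9–298.9), Permian (298.9–251.902), Triassic (251.902–201.4), Jurassic (201.4–145), Cretaceous (145–66), Paleogene (66–23.03), Neogene (23.03–2.58).
That is 17 complete periods.

17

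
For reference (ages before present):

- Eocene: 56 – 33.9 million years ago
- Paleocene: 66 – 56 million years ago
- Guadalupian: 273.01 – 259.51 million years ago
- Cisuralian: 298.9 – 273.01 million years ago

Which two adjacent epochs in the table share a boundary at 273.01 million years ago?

The Cisuralian ends at 273.01 million years ago and the Guadalupian begins at 273.01 million years ago, so they share that boundary.

Cisuralian and Guadalupian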